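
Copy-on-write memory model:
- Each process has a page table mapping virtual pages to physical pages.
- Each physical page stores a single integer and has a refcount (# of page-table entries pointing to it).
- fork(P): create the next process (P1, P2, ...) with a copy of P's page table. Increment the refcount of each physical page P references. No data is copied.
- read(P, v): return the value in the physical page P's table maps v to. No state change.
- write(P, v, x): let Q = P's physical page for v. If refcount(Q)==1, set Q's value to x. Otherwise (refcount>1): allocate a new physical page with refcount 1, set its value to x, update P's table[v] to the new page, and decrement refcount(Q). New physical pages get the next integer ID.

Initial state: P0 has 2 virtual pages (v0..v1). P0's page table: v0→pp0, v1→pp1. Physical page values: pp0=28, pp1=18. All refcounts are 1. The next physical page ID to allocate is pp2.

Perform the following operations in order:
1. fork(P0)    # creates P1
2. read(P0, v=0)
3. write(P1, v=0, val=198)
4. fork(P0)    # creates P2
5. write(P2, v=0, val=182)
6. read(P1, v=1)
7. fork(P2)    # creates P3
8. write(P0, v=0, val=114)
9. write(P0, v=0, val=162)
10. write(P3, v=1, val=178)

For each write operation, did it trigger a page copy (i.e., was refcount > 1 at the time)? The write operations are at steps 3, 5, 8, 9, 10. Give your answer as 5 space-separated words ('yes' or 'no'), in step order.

Op 1: fork(P0) -> P1. 2 ppages; refcounts: pp0:2 pp1:2
Op 2: read(P0, v0) -> 28. No state change.
Op 3: write(P1, v0, 198). refcount(pp0)=2>1 -> COPY to pp2. 3 ppages; refcounts: pp0:1 pp1:2 pp2:1
Op 4: fork(P0) -> P2. 3 ppages; refcounts: pp0:2 pp1:3 pp2:1
Op 5: write(P2, v0, 182). refcount(pp0)=2>1 -> COPY to pp3. 4 ppages; refcounts: pp0:1 pp1:3 pp2:1 pp3:1
Op 6: read(P1, v1) -> 18. No state change.
Op 7: fork(P2) -> P3. 4 ppages; refcounts: pp0:1 pp1:4 pp2:1 pp3:2
Op 8: write(P0, v0, 114). refcount(pp0)=1 -> write in place. 4 ppages; refcounts: pp0:1 pp1:4 pp2:1 pp3:2
Op 9: write(P0, v0, 162). refcount(pp0)=1 -> write in place. 4 ppages; refcounts: pp0:1 pp1:4 pp2:1 pp3:2
Op 10: write(P3, v1, 178). refcount(pp1)=4>1 -> COPY to pp4. 5 ppages; refcounts: pp0:1 pp1:3 pp2:1 pp3:2 pp4:1

yes yes no no yes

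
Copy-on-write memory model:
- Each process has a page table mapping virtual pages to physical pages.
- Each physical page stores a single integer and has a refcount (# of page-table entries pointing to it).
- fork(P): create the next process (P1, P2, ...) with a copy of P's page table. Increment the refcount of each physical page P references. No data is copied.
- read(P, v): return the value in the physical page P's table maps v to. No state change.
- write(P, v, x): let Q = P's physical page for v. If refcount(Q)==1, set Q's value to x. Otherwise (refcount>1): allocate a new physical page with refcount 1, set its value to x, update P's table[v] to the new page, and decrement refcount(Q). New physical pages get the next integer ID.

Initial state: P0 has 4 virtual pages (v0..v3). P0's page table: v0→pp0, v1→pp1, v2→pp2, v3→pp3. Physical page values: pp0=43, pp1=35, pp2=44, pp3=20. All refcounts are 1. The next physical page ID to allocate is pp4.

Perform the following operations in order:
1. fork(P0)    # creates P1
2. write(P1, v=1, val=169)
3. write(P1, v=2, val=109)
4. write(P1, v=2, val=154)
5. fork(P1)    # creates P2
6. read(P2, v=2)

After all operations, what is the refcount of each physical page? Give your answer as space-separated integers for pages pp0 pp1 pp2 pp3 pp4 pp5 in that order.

Answer: 3 1 1 3 2 2

Derivation:
Op 1: fork(P0) -> P1. 4 ppages; refcounts: pp0:2 pp1:2 pp2:2 pp3:2
Op 2: write(P1, v1, 169). refcount(pp1)=2>1 -> COPY to pp4. 5 ppages; refcounts: pp0:2 pp1:1 pp2:2 pp3:2 pp4:1
Op 3: write(P1, v2, 109). refcount(pp2)=2>1 -> COPY to pp5. 6 ppages; refcounts: pp0:2 pp1:1 pp2:1 pp3:2 pp4:1 pp5:1
Op 4: write(P1, v2, 154). refcount(pp5)=1 -> write in place. 6 ppages; refcounts: pp0:2 pp1:1 pp2:1 pp3:2 pp4:1 pp5:1
Op 5: fork(P1) -> P2. 6 ppages; refcounts: pp0:3 pp1:1 pp2:1 pp3:3 pp4:2 pp5:2
Op 6: read(P2, v2) -> 154. No state change.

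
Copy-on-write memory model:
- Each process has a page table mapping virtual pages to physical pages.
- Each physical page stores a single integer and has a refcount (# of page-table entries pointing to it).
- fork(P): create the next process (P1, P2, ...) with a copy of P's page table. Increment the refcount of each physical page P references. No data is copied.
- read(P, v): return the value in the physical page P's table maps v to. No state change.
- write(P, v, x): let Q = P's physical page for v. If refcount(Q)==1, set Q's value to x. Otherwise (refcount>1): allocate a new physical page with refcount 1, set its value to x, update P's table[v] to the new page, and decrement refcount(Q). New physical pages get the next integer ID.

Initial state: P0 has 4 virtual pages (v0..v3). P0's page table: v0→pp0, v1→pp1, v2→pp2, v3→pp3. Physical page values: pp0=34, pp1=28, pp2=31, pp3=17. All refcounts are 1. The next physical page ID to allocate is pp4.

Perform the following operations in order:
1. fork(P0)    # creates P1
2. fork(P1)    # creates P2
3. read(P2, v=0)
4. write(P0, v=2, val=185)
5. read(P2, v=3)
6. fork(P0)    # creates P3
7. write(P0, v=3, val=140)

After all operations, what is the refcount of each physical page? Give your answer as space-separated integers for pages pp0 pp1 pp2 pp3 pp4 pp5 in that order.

Answer: 4 4 2 3 2 1

Derivation:
Op 1: fork(P0) -> P1. 4 ppages; refcounts: pp0:2 pp1:2 pp2:2 pp3:2
Op 2: fork(P1) -> P2. 4 ppages; refcounts: pp0:3 pp1:3 pp2:3 pp3:3
Op 3: read(P2, v0) -> 34. No state change.
Op 4: write(P0, v2, 185). refcount(pp2)=3>1 -> COPY to pp4. 5 ppages; refcounts: pp0:3 pp1:3 pp2:2 pp3:3 pp4:1
Op 5: read(P2, v3) -> 17. No state change.
Op 6: fork(P0) -> P3. 5 ppages; refcounts: pp0:4 pp1:4 pp2:2 pp3:4 pp4:2
Op 7: write(P0, v3, 140). refcount(pp3)=4>1 -> COPY to pp5. 6 ppages; refcounts: pp0:4 pp1:4 pp2:2 pp3:3 pp4:2 pp5:1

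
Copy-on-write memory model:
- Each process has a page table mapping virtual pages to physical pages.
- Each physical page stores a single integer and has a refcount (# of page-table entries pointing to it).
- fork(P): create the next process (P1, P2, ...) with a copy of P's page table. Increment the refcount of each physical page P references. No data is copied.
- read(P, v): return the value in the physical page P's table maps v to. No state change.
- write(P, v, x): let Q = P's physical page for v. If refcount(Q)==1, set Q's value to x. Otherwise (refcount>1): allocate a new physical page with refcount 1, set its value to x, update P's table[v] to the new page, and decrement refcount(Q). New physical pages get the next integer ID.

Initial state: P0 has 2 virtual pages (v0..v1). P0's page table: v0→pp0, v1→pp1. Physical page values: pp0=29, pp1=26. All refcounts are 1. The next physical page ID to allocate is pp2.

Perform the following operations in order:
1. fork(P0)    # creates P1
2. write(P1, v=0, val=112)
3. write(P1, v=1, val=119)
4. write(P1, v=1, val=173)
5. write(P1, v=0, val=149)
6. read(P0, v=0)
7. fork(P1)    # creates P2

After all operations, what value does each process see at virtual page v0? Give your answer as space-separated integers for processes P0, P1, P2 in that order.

Op 1: fork(P0) -> P1. 2 ppages; refcounts: pp0:2 pp1:2
Op 2: write(P1, v0, 112). refcount(pp0)=2>1 -> COPY to pp2. 3 ppages; refcounts: pp0:1 pp1:2 pp2:1
Op 3: write(P1, v1, 119). refcount(pp1)=2>1 -> COPY to pp3. 4 ppages; refcounts: pp0:1 pp1:1 pp2:1 pp3:1
Op 4: write(P1, v1, 173). refcount(pp3)=1 -> write in place. 4 ppages; refcounts: pp0:1 pp1:1 pp2:1 pp3:1
Op 5: write(P1, v0, 149). refcount(pp2)=1 -> write in place. 4 ppages; refcounts: pp0:1 pp1:1 pp2:1 pp3:1
Op 6: read(P0, v0) -> 29. No state change.
Op 7: fork(P1) -> P2. 4 ppages; refcounts: pp0:1 pp1:1 pp2:2 pp3:2
P0: v0 -> pp0 = 29
P1: v0 -> pp2 = 149
P2: v0 -> pp2 = 149

Answer: 29 149 149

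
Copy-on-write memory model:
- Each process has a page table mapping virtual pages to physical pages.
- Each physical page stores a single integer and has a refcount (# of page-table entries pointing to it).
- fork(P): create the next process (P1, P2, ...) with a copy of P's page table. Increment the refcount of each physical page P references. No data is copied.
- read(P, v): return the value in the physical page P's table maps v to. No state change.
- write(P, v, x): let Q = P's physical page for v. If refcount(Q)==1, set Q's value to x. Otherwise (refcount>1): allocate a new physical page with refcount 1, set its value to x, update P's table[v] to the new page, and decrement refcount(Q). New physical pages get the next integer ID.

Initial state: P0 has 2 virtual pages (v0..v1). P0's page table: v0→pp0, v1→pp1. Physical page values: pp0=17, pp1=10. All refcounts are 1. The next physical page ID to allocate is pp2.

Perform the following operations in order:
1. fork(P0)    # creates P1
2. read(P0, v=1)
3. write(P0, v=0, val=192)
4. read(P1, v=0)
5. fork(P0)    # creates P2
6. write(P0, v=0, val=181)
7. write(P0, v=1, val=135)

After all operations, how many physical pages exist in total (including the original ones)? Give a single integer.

Op 1: fork(P0) -> P1. 2 ppages; refcounts: pp0:2 pp1:2
Op 2: read(P0, v1) -> 10. No state change.
Op 3: write(P0, v0, 192). refcount(pp0)=2>1 -> COPY to pp2. 3 ppages; refcounts: pp0:1 pp1:2 pp2:1
Op 4: read(P1, v0) -> 17. No state change.
Op 5: fork(P0) -> P2. 3 ppages; refcounts: pp0:1 pp1:3 pp2:2
Op 6: write(P0, v0, 181). refcount(pp2)=2>1 -> COPY to pp3. 4 ppages; refcounts: pp0:1 pp1:3 pp2:1 pp3:1
Op 7: write(P0, v1, 135). refcount(pp1)=3>1 -> COPY to pp4. 5 ppages; refcounts: pp0:1 pp1:2 pp2:1 pp3:1 pp4:1

Answer: 5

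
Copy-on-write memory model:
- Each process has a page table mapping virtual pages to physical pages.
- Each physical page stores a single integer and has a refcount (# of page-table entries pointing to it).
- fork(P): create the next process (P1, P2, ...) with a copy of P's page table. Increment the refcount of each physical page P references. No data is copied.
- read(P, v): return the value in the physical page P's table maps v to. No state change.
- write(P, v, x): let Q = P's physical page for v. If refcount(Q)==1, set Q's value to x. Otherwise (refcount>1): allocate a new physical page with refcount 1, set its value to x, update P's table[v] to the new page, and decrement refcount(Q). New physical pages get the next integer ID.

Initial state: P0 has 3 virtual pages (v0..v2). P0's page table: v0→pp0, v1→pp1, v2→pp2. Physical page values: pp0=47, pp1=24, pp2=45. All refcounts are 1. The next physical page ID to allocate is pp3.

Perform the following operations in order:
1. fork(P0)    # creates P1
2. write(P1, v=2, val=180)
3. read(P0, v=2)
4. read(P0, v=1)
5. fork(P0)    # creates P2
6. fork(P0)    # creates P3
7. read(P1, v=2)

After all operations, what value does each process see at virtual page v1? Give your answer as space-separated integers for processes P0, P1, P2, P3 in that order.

Op 1: fork(P0) -> P1. 3 ppages; refcounts: pp0:2 pp1:2 pp2:2
Op 2: write(P1, v2, 180). refcount(pp2)=2>1 -> COPY to pp3. 4 ppages; refcounts: pp0:2 pp1:2 pp2:1 pp3:1
Op 3: read(P0, v2) -> 45. No state change.
Op 4: read(P0, v1) -> 24. No state change.
Op 5: fork(P0) -> P2. 4 ppages; refcounts: pp0:3 pp1:3 pp2:2 pp3:1
Op 6: fork(P0) -> P3. 4 ppages; refcounts: pp0:4 pp1:4 pp2:3 pp3:1
Op 7: read(P1, v2) -> 180. No state change.
P0: v1 -> pp1 = 24
P1: v1 -> pp1 = 24
P2: v1 -> pp1 = 24
P3: v1 -> pp1 = 24

Answer: 24 24 24 24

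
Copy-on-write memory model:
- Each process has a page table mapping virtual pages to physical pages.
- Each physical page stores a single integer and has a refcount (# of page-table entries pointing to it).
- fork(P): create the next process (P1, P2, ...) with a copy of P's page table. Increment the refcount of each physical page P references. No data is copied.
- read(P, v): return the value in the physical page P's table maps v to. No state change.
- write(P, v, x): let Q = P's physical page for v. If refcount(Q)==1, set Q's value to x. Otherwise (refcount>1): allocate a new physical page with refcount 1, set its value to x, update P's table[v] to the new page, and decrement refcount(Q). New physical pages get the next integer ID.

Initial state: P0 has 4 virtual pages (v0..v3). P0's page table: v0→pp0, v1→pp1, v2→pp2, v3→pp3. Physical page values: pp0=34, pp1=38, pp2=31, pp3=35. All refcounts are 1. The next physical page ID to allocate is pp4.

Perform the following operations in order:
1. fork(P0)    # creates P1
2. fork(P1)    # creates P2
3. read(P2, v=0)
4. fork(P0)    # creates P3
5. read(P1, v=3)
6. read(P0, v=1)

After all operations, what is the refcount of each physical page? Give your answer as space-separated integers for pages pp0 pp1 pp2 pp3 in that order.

Answer: 4 4 4 4

Derivation:
Op 1: fork(P0) -> P1. 4 ppages; refcounts: pp0:2 pp1:2 pp2:2 pp3:2
Op 2: fork(P1) -> P2. 4 ppages; refcounts: pp0:3 pp1:3 pp2:3 pp3:3
Op 3: read(P2, v0) -> 34. No state change.
Op 4: fork(P0) -> P3. 4 ppages; refcounts: pp0:4 pp1:4 pp2:4 pp3:4
Op 5: read(P1, v3) -> 35. No state change.
Op 6: read(P0, v1) -> 38. No state change.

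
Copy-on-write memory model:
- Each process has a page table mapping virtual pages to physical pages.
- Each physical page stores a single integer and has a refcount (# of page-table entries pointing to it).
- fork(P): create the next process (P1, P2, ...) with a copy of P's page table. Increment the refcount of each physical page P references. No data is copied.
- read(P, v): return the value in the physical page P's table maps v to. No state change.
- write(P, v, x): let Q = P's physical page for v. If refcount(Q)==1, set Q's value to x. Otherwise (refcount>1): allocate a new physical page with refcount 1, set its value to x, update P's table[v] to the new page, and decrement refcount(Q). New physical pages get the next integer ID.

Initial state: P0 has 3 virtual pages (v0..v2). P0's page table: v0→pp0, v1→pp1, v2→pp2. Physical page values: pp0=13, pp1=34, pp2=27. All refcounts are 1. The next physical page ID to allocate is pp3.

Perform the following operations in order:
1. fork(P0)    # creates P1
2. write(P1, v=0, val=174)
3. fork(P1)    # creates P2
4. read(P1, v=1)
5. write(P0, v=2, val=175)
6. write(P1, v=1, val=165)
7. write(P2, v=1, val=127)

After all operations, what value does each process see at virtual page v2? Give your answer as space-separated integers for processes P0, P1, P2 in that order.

Op 1: fork(P0) -> P1. 3 ppages; refcounts: pp0:2 pp1:2 pp2:2
Op 2: write(P1, v0, 174). refcount(pp0)=2>1 -> COPY to pp3. 4 ppages; refcounts: pp0:1 pp1:2 pp2:2 pp3:1
Op 3: fork(P1) -> P2. 4 ppages; refcounts: pp0:1 pp1:3 pp2:3 pp3:2
Op 4: read(P1, v1) -> 34. No state change.
Op 5: write(P0, v2, 175). refcount(pp2)=3>1 -> COPY to pp4. 5 ppages; refcounts: pp0:1 pp1:3 pp2:2 pp3:2 pp4:1
Op 6: write(P1, v1, 165). refcount(pp1)=3>1 -> COPY to pp5. 6 ppages; refcounts: pp0:1 pp1:2 pp2:2 pp3:2 pp4:1 pp5:1
Op 7: write(P2, v1, 127). refcount(pp1)=2>1 -> COPY to pp6. 7 ppages; refcounts: pp0:1 pp1:1 pp2:2 pp3:2 pp4:1 pp5:1 pp6:1
P0: v2 -> pp4 = 175
P1: v2 -> pp2 = 27
P2: v2 -> pp2 = 27

Answer: 175 27 27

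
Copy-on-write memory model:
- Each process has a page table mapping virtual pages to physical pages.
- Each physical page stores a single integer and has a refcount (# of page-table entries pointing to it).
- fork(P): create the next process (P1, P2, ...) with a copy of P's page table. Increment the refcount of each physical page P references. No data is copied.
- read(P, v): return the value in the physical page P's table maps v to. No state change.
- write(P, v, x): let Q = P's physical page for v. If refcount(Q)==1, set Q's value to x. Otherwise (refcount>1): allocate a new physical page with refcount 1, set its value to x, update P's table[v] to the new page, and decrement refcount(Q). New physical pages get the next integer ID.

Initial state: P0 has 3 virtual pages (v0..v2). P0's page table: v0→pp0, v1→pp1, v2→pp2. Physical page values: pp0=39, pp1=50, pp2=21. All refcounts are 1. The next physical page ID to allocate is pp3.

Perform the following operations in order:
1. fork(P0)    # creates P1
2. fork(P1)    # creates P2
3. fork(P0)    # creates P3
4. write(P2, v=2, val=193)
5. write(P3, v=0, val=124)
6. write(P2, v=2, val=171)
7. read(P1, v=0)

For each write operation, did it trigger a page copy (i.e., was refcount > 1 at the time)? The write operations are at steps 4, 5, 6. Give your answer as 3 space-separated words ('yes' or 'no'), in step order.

Op 1: fork(P0) -> P1. 3 ppages; refcounts: pp0:2 pp1:2 pp2:2
Op 2: fork(P1) -> P2. 3 ppages; refcounts: pp0:3 pp1:3 pp2:3
Op 3: fork(P0) -> P3. 3 ppages; refcounts: pp0:4 pp1:4 pp2:4
Op 4: write(P2, v2, 193). refcount(pp2)=4>1 -> COPY to pp3. 4 ppages; refcounts: pp0:4 pp1:4 pp2:3 pp3:1
Op 5: write(P3, v0, 124). refcount(pp0)=4>1 -> COPY to pp4. 5 ppages; refcounts: pp0:3 pp1:4 pp2:3 pp3:1 pp4:1
Op 6: write(P2, v2, 171). refcount(pp3)=1 -> write in place. 5 ppages; refcounts: pp0:3 pp1:4 pp2:3 pp3:1 pp4:1
Op 7: read(P1, v0) -> 39. No state change.

yes yes no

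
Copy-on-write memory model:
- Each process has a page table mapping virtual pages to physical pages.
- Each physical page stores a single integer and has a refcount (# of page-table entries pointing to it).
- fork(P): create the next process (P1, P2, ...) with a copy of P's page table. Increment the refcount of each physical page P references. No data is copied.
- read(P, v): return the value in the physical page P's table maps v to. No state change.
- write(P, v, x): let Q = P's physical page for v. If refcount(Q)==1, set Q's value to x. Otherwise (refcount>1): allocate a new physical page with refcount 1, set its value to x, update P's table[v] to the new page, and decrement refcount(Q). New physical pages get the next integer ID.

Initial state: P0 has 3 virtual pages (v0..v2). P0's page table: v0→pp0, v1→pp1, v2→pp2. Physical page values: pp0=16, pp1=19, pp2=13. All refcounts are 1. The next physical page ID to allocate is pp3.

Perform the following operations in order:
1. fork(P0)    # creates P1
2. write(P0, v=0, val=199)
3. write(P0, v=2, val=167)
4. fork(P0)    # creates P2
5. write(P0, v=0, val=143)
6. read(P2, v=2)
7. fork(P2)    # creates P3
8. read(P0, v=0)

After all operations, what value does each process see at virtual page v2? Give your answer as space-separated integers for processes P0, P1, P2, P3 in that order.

Op 1: fork(P0) -> P1. 3 ppages; refcounts: pp0:2 pp1:2 pp2:2
Op 2: write(P0, v0, 199). refcount(pp0)=2>1 -> COPY to pp3. 4 ppages; refcounts: pp0:1 pp1:2 pp2:2 pp3:1
Op 3: write(P0, v2, 167). refcount(pp2)=2>1 -> COPY to pp4. 5 ppages; refcounts: pp0:1 pp1:2 pp2:1 pp3:1 pp4:1
Op 4: fork(P0) -> P2. 5 ppages; refcounts: pp0:1 pp1:3 pp2:1 pp3:2 pp4:2
Op 5: write(P0, v0, 143). refcount(pp3)=2>1 -> COPY to pp5. 6 ppages; refcounts: pp0:1 pp1:3 pp2:1 pp3:1 pp4:2 pp5:1
Op 6: read(P2, v2) -> 167. No state change.
Op 7: fork(P2) -> P3. 6 ppages; refcounts: pp0:1 pp1:4 pp2:1 pp3:2 pp4:3 pp5:1
Op 8: read(P0, v0) -> 143. No state change.
P0: v2 -> pp4 = 167
P1: v2 -> pp2 = 13
P2: v2 -> pp4 = 167
P3: v2 -> pp4 = 167

Answer: 167 13 167 167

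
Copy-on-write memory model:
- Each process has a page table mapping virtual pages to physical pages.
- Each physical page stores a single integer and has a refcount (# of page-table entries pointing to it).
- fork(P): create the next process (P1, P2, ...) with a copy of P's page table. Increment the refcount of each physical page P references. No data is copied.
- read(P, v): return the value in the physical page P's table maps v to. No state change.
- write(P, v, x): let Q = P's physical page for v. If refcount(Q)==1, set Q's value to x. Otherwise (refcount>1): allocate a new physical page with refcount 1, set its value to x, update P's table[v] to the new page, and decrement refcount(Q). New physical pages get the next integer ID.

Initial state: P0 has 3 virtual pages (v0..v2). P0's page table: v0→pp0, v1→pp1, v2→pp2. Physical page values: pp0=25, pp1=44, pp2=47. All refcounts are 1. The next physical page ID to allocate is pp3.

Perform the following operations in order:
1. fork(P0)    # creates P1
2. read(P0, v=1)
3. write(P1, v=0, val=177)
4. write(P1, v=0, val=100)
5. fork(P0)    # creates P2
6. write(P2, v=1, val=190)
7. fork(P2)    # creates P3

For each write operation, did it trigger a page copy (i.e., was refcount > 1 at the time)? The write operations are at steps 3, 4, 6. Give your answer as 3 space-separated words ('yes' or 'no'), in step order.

Op 1: fork(P0) -> P1. 3 ppages; refcounts: pp0:2 pp1:2 pp2:2
Op 2: read(P0, v1) -> 44. No state change.
Op 3: write(P1, v0, 177). refcount(pp0)=2>1 -> COPY to pp3. 4 ppages; refcounts: pp0:1 pp1:2 pp2:2 pp3:1
Op 4: write(P1, v0, 100). refcount(pp3)=1 -> write in place. 4 ppages; refcounts: pp0:1 pp1:2 pp2:2 pp3:1
Op 5: fork(P0) -> P2. 4 ppages; refcounts: pp0:2 pp1:3 pp2:3 pp3:1
Op 6: write(P2, v1, 190). refcount(pp1)=3>1 -> COPY to pp4. 5 ppages; refcounts: pp0:2 pp1:2 pp2:3 pp3:1 pp4:1
Op 7: fork(P2) -> P3. 5 ppages; refcounts: pp0:3 pp1:2 pp2:4 pp3:1 pp4:2

yes no yes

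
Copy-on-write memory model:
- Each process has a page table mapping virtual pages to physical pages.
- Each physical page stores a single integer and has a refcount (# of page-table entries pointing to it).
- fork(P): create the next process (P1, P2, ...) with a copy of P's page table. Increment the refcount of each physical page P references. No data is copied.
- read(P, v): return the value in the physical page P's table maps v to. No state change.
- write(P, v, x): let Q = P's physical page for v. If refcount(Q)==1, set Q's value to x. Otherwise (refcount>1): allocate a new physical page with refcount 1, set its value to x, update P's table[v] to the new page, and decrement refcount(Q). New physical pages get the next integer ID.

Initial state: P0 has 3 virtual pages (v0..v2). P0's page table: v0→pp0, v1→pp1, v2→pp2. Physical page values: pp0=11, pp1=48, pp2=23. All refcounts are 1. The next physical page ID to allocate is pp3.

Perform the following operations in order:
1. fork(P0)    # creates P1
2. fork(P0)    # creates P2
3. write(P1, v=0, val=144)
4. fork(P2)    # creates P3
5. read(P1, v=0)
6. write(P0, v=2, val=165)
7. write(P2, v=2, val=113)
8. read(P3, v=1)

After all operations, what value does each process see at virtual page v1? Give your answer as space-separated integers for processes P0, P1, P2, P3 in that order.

Answer: 48 48 48 48

Derivation:
Op 1: fork(P0) -> P1. 3 ppages; refcounts: pp0:2 pp1:2 pp2:2
Op 2: fork(P0) -> P2. 3 ppages; refcounts: pp0:3 pp1:3 pp2:3
Op 3: write(P1, v0, 144). refcount(pp0)=3>1 -> COPY to pp3. 4 ppages; refcounts: pp0:2 pp1:3 pp2:3 pp3:1
Op 4: fork(P2) -> P3. 4 ppages; refcounts: pp0:3 pp1:4 pp2:4 pp3:1
Op 5: read(P1, v0) -> 144. No state change.
Op 6: write(P0, v2, 165). refcount(pp2)=4>1 -> COPY to pp4. 5 ppages; refcounts: pp0:3 pp1:4 pp2:3 pp3:1 pp4:1
Op 7: write(P2, v2, 113). refcount(pp2)=3>1 -> COPY to pp5. 6 ppages; refcounts: pp0:3 pp1:4 pp2:2 pp3:1 pp4:1 pp5:1
Op 8: read(P3, v1) -> 48. No state change.
P0: v1 -> pp1 = 48
P1: v1 -> pp1 = 48
P2: v1 -> pp1 = 48
P3: v1 -> pp1 = 48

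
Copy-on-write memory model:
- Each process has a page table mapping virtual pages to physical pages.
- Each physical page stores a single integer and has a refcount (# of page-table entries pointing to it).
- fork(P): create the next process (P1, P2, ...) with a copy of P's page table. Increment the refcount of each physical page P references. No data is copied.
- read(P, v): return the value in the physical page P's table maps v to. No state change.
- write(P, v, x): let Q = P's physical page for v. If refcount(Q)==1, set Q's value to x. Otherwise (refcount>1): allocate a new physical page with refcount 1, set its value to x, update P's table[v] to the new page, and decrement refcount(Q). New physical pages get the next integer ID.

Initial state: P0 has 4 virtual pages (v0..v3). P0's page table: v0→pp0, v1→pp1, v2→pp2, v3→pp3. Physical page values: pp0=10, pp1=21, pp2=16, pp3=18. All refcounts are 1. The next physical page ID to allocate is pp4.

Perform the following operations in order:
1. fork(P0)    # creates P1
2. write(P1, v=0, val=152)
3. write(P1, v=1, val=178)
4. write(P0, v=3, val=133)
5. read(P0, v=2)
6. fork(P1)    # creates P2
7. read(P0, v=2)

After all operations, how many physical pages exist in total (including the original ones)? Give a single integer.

Answer: 7

Derivation:
Op 1: fork(P0) -> P1. 4 ppages; refcounts: pp0:2 pp1:2 pp2:2 pp3:2
Op 2: write(P1, v0, 152). refcount(pp0)=2>1 -> COPY to pp4. 5 ppages; refcounts: pp0:1 pp1:2 pp2:2 pp3:2 pp4:1
Op 3: write(P1, v1, 178). refcount(pp1)=2>1 -> COPY to pp5. 6 ppages; refcounts: pp0:1 pp1:1 pp2:2 pp3:2 pp4:1 pp5:1
Op 4: write(P0, v3, 133). refcount(pp3)=2>1 -> COPY to pp6. 7 ppages; refcounts: pp0:1 pp1:1 pp2:2 pp3:1 pp4:1 pp5:1 pp6:1
Op 5: read(P0, v2) -> 16. No state change.
Op 6: fork(P1) -> P2. 7 ppages; refcounts: pp0:1 pp1:1 pp2:3 pp3:2 pp4:2 pp5:2 pp6:1
Op 7: read(P0, v2) -> 16. No state change.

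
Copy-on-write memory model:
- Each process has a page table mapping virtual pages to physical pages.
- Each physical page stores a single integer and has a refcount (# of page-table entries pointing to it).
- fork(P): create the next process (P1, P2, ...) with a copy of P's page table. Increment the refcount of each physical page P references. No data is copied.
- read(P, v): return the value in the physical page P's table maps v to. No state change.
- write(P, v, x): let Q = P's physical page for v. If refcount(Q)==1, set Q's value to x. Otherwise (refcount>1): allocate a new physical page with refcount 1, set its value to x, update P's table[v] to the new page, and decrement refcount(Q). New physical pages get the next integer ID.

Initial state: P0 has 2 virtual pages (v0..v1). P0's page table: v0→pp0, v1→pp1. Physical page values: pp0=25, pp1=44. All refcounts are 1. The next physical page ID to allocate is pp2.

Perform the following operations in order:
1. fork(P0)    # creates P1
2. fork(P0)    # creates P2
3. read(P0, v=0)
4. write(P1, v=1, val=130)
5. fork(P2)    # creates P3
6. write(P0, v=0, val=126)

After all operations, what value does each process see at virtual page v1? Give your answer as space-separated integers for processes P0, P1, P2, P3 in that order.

Op 1: fork(P0) -> P1. 2 ppages; refcounts: pp0:2 pp1:2
Op 2: fork(P0) -> P2. 2 ppages; refcounts: pp0:3 pp1:3
Op 3: read(P0, v0) -> 25. No state change.
Op 4: write(P1, v1, 130). refcount(pp1)=3>1 -> COPY to pp2. 3 ppages; refcounts: pp0:3 pp1:2 pp2:1
Op 5: fork(P2) -> P3. 3 ppages; refcounts: pp0:4 pp1:3 pp2:1
Op 6: write(P0, v0, 126). refcount(pp0)=4>1 -> COPY to pp3. 4 ppages; refcounts: pp0:3 pp1:3 pp2:1 pp3:1
P0: v1 -> pp1 = 44
P1: v1 -> pp2 = 130
P2: v1 -> pp1 = 44
P3: v1 -> pp1 = 44

Answer: 44 130 44 44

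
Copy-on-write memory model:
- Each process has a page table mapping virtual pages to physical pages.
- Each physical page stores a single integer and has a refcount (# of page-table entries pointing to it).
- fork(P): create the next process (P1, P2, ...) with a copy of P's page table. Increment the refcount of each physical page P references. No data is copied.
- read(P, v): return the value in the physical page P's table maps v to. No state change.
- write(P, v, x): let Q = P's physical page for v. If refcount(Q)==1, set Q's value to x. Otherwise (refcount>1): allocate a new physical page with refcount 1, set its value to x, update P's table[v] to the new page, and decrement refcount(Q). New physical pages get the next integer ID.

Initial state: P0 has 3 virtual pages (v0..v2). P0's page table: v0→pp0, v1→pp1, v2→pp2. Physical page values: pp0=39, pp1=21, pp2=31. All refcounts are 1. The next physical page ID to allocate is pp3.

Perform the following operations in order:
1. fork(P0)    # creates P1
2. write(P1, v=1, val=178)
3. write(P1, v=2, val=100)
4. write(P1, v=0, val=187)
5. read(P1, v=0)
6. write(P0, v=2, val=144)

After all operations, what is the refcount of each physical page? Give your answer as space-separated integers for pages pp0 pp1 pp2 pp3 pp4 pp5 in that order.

Op 1: fork(P0) -> P1. 3 ppages; refcounts: pp0:2 pp1:2 pp2:2
Op 2: write(P1, v1, 178). refcount(pp1)=2>1 -> COPY to pp3. 4 ppages; refcounts: pp0:2 pp1:1 pp2:2 pp3:1
Op 3: write(P1, v2, 100). refcount(pp2)=2>1 -> COPY to pp4. 5 ppages; refcounts: pp0:2 pp1:1 pp2:1 pp3:1 pp4:1
Op 4: write(P1, v0, 187). refcount(pp0)=2>1 -> COPY to pp5. 6 ppages; refcounts: pp0:1 pp1:1 pp2:1 pp3:1 pp4:1 pp5:1
Op 5: read(P1, v0) -> 187. No state change.
Op 6: write(P0, v2, 144). refcount(pp2)=1 -> write in place. 6 ppages; refcounts: pp0:1 pp1:1 pp2:1 pp3:1 pp4:1 pp5:1

Answer: 1 1 1 1 1 1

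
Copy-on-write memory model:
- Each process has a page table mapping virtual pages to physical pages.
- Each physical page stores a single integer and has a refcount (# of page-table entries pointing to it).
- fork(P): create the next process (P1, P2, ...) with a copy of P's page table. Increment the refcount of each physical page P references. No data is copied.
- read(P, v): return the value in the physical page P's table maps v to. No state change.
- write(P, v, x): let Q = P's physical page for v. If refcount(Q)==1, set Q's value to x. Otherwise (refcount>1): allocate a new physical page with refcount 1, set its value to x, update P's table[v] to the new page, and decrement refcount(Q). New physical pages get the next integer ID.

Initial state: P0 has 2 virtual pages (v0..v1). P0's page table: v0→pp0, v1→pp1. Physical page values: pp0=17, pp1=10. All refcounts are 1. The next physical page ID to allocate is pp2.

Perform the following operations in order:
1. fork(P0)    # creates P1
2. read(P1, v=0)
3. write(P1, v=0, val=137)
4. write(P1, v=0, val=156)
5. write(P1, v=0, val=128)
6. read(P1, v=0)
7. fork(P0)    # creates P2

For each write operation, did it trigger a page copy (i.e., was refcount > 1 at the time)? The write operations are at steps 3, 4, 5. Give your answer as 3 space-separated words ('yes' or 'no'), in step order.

Op 1: fork(P0) -> P1. 2 ppages; refcounts: pp0:2 pp1:2
Op 2: read(P1, v0) -> 17. No state change.
Op 3: write(P1, v0, 137). refcount(pp0)=2>1 -> COPY to pp2. 3 ppages; refcounts: pp0:1 pp1:2 pp2:1
Op 4: write(P1, v0, 156). refcount(pp2)=1 -> write in place. 3 ppages; refcounts: pp0:1 pp1:2 pp2:1
Op 5: write(P1, v0, 128). refcount(pp2)=1 -> write in place. 3 ppages; refcounts: pp0:1 pp1:2 pp2:1
Op 6: read(P1, v0) -> 128. No state change.
Op 7: fork(P0) -> P2. 3 ppages; refcounts: pp0:2 pp1:3 pp2:1

yes no no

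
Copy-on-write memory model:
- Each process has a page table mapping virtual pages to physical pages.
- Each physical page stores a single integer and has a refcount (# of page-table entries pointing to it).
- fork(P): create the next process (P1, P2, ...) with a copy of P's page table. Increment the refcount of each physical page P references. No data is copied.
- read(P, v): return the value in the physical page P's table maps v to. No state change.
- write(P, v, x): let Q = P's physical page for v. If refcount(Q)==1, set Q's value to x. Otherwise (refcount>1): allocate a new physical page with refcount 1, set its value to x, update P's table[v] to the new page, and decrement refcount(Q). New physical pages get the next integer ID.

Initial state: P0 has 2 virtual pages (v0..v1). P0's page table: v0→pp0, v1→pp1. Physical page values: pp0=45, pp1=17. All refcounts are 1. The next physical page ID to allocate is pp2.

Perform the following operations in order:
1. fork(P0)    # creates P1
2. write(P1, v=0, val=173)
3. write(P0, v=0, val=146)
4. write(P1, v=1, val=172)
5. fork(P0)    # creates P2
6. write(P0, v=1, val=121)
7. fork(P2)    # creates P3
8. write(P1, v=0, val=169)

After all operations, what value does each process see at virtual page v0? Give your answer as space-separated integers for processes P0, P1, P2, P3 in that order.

Op 1: fork(P0) -> P1. 2 ppages; refcounts: pp0:2 pp1:2
Op 2: write(P1, v0, 173). refcount(pp0)=2>1 -> COPY to pp2. 3 ppages; refcounts: pp0:1 pp1:2 pp2:1
Op 3: write(P0, v0, 146). refcount(pp0)=1 -> write in place. 3 ppages; refcounts: pp0:1 pp1:2 pp2:1
Op 4: write(P1, v1, 172). refcount(pp1)=2>1 -> COPY to pp3. 4 ppages; refcounts: pp0:1 pp1:1 pp2:1 pp3:1
Op 5: fork(P0) -> P2. 4 ppages; refcounts: pp0:2 pp1:2 pp2:1 pp3:1
Op 6: write(P0, v1, 121). refcount(pp1)=2>1 -> COPY to pp4. 5 ppages; refcounts: pp0:2 pp1:1 pp2:1 pp3:1 pp4:1
Op 7: fork(P2) -> P3. 5 ppages; refcounts: pp0:3 pp1:2 pp2:1 pp3:1 pp4:1
Op 8: write(P1, v0, 169). refcount(pp2)=1 -> write in place. 5 ppages; refcounts: pp0:3 pp1:2 pp2:1 pp3:1 pp4:1
P0: v0 -> pp0 = 146
P1: v0 -> pp2 = 169
P2: v0 -> pp0 = 146
P3: v0 -> pp0 = 146

Answer: 146 169 146 146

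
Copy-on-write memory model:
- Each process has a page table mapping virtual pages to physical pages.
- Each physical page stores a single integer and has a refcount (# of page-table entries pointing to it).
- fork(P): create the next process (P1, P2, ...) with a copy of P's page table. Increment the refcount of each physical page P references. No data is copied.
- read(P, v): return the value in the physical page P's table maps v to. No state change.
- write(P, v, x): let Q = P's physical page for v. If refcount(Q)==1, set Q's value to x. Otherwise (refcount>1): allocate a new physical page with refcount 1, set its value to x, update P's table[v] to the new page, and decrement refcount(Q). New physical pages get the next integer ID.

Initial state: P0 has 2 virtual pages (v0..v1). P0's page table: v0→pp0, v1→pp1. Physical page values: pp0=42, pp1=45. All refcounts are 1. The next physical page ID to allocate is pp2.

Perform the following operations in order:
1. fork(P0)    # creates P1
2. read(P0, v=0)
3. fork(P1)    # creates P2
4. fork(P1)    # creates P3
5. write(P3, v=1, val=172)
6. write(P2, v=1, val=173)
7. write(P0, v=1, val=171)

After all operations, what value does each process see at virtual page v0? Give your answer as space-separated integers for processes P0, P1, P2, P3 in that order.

Answer: 42 42 42 42

Derivation:
Op 1: fork(P0) -> P1. 2 ppages; refcounts: pp0:2 pp1:2
Op 2: read(P0, v0) -> 42. No state change.
Op 3: fork(P1) -> P2. 2 ppages; refcounts: pp0:3 pp1:3
Op 4: fork(P1) -> P3. 2 ppages; refcounts: pp0:4 pp1:4
Op 5: write(P3, v1, 172). refcount(pp1)=4>1 -> COPY to pp2. 3 ppages; refcounts: pp0:4 pp1:3 pp2:1
Op 6: write(P2, v1, 173). refcount(pp1)=3>1 -> COPY to pp3. 4 ppages; refcounts: pp0:4 pp1:2 pp2:1 pp3:1
Op 7: write(P0, v1, 171). refcount(pp1)=2>1 -> COPY to pp4. 5 ppages; refcounts: pp0:4 pp1:1 pp2:1 pp3:1 pp4:1
P0: v0 -> pp0 = 42
P1: v0 -> pp0 = 42
P2: v0 -> pp0 = 42
P3: v0 -> pp0 = 42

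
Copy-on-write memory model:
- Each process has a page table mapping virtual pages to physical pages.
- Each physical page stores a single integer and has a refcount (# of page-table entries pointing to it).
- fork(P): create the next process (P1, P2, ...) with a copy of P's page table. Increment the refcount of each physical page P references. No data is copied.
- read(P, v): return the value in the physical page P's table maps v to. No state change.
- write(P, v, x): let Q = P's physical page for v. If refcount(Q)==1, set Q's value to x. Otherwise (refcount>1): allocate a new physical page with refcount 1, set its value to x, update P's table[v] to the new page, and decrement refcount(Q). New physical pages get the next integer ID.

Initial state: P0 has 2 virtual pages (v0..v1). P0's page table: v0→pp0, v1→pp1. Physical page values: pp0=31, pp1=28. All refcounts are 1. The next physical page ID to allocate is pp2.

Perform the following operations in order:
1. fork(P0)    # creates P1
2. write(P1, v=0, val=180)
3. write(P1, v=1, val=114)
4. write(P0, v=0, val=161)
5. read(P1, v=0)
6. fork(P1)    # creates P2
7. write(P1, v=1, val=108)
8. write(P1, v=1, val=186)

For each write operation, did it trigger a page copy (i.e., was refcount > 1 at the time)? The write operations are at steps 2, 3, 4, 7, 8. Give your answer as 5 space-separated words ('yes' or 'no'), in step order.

Op 1: fork(P0) -> P1. 2 ppages; refcounts: pp0:2 pp1:2
Op 2: write(P1, v0, 180). refcount(pp0)=2>1 -> COPY to pp2. 3 ppages; refcounts: pp0:1 pp1:2 pp2:1
Op 3: write(P1, v1, 114). refcount(pp1)=2>1 -> COPY to pp3. 4 ppages; refcounts: pp0:1 pp1:1 pp2:1 pp3:1
Op 4: write(P0, v0, 161). refcount(pp0)=1 -> write in place. 4 ppages; refcounts: pp0:1 pp1:1 pp2:1 pp3:1
Op 5: read(P1, v0) -> 180. No state change.
Op 6: fork(P1) -> P2. 4 ppages; refcounts: pp0:1 pp1:1 pp2:2 pp3:2
Op 7: write(P1, v1, 108). refcount(pp3)=2>1 -> COPY to pp4. 5 ppages; refcounts: pp0:1 pp1:1 pp2:2 pp3:1 pp4:1
Op 8: write(P1, v1, 186). refcount(pp4)=1 -> write in place. 5 ppages; refcounts: pp0:1 pp1:1 pp2:2 pp3:1 pp4:1

yes yes no yes no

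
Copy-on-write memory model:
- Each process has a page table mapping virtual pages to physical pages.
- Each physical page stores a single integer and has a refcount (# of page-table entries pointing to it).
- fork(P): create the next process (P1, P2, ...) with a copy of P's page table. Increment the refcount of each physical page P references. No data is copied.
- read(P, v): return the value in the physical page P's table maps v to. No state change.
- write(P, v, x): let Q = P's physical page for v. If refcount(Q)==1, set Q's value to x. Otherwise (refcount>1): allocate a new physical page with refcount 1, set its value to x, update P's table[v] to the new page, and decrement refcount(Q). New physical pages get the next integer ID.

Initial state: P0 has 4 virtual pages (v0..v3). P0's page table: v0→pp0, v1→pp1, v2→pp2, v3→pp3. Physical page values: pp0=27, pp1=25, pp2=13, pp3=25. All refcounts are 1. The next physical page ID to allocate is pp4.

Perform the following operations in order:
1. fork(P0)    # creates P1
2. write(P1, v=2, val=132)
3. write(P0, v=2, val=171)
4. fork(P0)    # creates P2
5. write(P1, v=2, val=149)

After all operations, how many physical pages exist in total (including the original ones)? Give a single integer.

Answer: 5

Derivation:
Op 1: fork(P0) -> P1. 4 ppages; refcounts: pp0:2 pp1:2 pp2:2 pp3:2
Op 2: write(P1, v2, 132). refcount(pp2)=2>1 -> COPY to pp4. 5 ppages; refcounts: pp0:2 pp1:2 pp2:1 pp3:2 pp4:1
Op 3: write(P0, v2, 171). refcount(pp2)=1 -> write in place. 5 ppages; refcounts: pp0:2 pp1:2 pp2:1 pp3:2 pp4:1
Op 4: fork(P0) -> P2. 5 ppages; refcounts: pp0:3 pp1:3 pp2:2 pp3:3 pp4:1
Op 5: write(P1, v2, 149). refcount(pp4)=1 -> write in place. 5 ppages; refcounts: pp0:3 pp1:3 pp2:2 pp3:3 pp4:1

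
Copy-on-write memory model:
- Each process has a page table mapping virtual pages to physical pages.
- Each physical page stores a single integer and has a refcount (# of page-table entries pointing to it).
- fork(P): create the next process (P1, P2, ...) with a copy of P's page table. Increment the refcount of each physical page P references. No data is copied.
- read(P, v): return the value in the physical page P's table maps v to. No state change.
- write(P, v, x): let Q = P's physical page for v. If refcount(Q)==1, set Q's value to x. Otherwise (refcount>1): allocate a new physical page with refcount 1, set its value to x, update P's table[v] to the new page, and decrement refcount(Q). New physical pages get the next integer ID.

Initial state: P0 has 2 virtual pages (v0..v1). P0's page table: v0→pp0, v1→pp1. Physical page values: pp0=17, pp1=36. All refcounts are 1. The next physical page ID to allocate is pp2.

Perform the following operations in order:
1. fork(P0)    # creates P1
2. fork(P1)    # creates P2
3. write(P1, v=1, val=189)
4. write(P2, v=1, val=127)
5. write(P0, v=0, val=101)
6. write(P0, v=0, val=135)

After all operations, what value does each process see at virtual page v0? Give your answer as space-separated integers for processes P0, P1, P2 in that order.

Answer: 135 17 17

Derivation:
Op 1: fork(P0) -> P1. 2 ppages; refcounts: pp0:2 pp1:2
Op 2: fork(P1) -> P2. 2 ppages; refcounts: pp0:3 pp1:3
Op 3: write(P1, v1, 189). refcount(pp1)=3>1 -> COPY to pp2. 3 ppages; refcounts: pp0:3 pp1:2 pp2:1
Op 4: write(P2, v1, 127). refcount(pp1)=2>1 -> COPY to pp3. 4 ppages; refcounts: pp0:3 pp1:1 pp2:1 pp3:1
Op 5: write(P0, v0, 101). refcount(pp0)=3>1 -> COPY to pp4. 5 ppages; refcounts: pp0:2 pp1:1 pp2:1 pp3:1 pp4:1
Op 6: write(P0, v0, 135). refcount(pp4)=1 -> write in place. 5 ppages; refcounts: pp0:2 pp1:1 pp2:1 pp3:1 pp4:1
P0: v0 -> pp4 = 135
P1: v0 -> pp0 = 17
P2: v0 -> pp0 = 17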